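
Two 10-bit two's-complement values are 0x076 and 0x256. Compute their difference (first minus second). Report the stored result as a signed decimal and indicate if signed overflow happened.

-480; overflow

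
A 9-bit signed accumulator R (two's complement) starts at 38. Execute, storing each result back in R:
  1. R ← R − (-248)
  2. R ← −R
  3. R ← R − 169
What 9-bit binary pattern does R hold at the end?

000111001

Start: R = 38 = 000100110.
R = 38 − (-248) = 286; wraps to -226 = 100011110
R = −(-226) = 226 = 011100010
R = 226 − 169 = 57 = 000111001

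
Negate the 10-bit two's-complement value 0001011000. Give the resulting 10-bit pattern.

Invert: 1110100111. Add 1: 1110101000.
Check: 0001011000 = 88, 1110101000 = -88.

1110101000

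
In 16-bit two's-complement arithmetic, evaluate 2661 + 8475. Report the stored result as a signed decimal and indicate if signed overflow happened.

2661 → 0000101001100101
8475 → 0010000100011011
  0000101001100101
+ 0010000100011011
= 0010101110000000
Result 0010101110000000: MSB = 0 → value 11136.
Both addends are non-negative and so is the stored result: no signed overflow.

11136; no overflow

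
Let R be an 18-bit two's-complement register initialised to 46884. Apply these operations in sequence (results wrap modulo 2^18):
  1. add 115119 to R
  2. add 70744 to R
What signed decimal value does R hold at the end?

-29397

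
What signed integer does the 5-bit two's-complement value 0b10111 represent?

MSB is 1, so the value is negative.
Invert: 01000. Add 1: 01001 = 9. So the value is −9.

-9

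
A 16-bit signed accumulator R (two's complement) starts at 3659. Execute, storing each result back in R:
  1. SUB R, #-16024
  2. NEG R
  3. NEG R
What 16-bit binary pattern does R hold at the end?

0100110011100011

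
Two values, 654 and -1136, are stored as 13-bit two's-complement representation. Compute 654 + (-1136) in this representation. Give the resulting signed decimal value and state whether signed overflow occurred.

-482; no overflow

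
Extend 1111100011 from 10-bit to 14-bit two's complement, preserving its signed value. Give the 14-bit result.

11111111100011

MSB of 1111100011 is 1; replicate it into the new high bits.
1111|1111100011 → 11111111100011 (still -29).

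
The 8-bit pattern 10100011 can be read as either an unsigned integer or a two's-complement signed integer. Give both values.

unsigned = 163, signed = -93

Unsigned: 10100011 = 163.
Signed: MSB=1 → 163 − 256 = -93.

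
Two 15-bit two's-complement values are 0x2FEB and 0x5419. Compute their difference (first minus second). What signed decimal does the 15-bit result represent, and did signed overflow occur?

0x2FEB = 010111111101011 = 12267 (signed)
0x5419 = 101010000011001 = -11239 (signed)
Subtract via negate-and-add: invert 101010000011001 + 1 = 010101111100111 (i.e. 11239).
  010111111101011
+ 010101111100111
= 101101111010010
Result 101101111010010: MSB = 1 → 23506 − 32768 = -9262.
Both addends (after negating the subtrahend) are non-negative but the stored result is negative: signed overflow. The true value 12267 − (-11239) = 23506 lies outside [-16384, 16383].

-9262; overflow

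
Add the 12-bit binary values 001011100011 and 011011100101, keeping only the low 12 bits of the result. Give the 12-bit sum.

100111001000

  001011100011
+ 011011100101
= 100111001000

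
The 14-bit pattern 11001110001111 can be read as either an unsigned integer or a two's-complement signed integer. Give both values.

Unsigned: 11001110001111 = 13199.
Signed: MSB=1 → 13199 − 16384 = -3185.

unsigned = 13199, signed = -3185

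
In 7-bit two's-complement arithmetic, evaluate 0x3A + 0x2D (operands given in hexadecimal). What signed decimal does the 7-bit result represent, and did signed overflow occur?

-25; overflow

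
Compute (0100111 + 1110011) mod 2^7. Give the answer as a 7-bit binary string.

  0100111
+ 1110011
= 0011010  (discard carry-out 1)

0011010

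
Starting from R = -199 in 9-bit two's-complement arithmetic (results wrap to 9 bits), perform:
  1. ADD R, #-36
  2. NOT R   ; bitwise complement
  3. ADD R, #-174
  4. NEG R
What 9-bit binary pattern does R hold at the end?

111000100

Start: R = -199 = 100111001.
R = -199 + (-36) = -235 = 100010101
R = NOT 100010101 = 011101010 = 234
R = 234 + (-174) = 60 = 000111100
R = −(60) = -60 = 111000100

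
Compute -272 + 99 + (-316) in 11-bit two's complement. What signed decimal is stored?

-272 + 99 = -173 (11101010011)
-173 + (-316) = -489 (11000010111)

-489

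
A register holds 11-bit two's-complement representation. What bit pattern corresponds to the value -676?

|-676| = 676 = 01010100100 in 11 bits.
Invert the bits: 10101011011. Add 1: 10101011100.
Check: 10101011100 reads as 1372 − 2048 = -676.

10101011100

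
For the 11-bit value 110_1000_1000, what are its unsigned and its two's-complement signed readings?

Unsigned: 11010001000 = 1672.
Signed: MSB=1 → 1672 − 2048 = -376.

unsigned = 1672, signed = -376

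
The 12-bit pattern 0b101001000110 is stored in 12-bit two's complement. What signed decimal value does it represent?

-1466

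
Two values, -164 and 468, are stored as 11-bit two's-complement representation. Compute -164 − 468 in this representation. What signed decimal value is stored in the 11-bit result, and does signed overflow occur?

-632; no overflow

-164 → 11101011100
468 → 00111010100
Subtract via negate-and-add: invert 00111010100 + 1 = 11000101100 (i.e. -468).
  11101011100
+ 11000101100
= 10110001000  (discard carry-out 1)
Result 10110001000: MSB = 1 → 1416 − 2048 = -632.
Both addends (after negating the subtrahend) are negative and so is the stored result: no signed overflow.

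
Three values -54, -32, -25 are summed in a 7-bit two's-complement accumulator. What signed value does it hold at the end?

17

-54 + (-32) = -86 → wraps to 42 (0101010)
42 + (-25) = 17 (0010001)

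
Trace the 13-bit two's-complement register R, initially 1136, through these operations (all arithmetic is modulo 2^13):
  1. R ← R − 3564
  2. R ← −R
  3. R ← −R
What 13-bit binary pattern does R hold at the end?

1011010000100

Start: R = 1136 = 0010001110000.
R = 1136 − 3564 = -2428 = 1011010000100
R = −(-2428) = 2428 = 0100101111100
R = −(2428) = -2428 = 1011010000100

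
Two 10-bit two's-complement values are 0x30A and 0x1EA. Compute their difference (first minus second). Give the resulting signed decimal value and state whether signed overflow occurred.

0x30A = 1100001010 = -246 (signed)
0x1EA = 0111101010 = 490 (signed)
Subtract via negate-and-add: invert 0111101010 + 1 = 1000010110 (i.e. -490).
  1100001010
+ 1000010110
= 0100100000  (discard carry-out 1)
Result 0100100000: MSB = 0 → value 288.
Both addends (after negating the subtrahend) are negative but the stored result is non-negative: signed overflow. The true value -246 − 490 = -736 lies outside [-512, 511].

288; overflow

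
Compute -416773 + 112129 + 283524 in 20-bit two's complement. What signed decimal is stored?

-416773 + 112129 = -304644 (10110101100111111100)
-304644 + 283524 = -21120 (11111010110110000000)

-21120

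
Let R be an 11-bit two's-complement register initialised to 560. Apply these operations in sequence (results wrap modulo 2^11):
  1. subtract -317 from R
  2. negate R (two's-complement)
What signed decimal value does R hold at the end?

-877

Start: R = 560 = 01000110000.
R = 560 − (-317) = 877 = 01101101101
R = −(877) = -877 = 10010010011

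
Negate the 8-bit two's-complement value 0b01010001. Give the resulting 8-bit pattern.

10101111

Invert: 10101110. Add 1: 10101111.
Check: 01010001 = 81, 10101111 = -81.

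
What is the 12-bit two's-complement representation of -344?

|-344| = 344 = 000101011000 in 12 bits.
Invert the bits: 111010100111. Add 1: 111010101000.
Check: 111010101000 reads as 3752 − 4096 = -344.

111010101000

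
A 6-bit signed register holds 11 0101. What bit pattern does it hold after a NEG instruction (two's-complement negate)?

Invert: 001010. Add 1: 001011.

001011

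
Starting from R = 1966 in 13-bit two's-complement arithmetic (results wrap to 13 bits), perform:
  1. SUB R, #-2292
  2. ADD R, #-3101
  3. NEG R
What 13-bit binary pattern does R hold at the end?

1101101111011

Start: R = 1966 = 0011110101110.
R = 1966 − (-2292) = 4258; wraps to -3934 = 1000010100010
R = -3934 + (-3101) = -7035; wraps to 1157 = 0010010000101
R = −(1157) = -1157 = 1101101111011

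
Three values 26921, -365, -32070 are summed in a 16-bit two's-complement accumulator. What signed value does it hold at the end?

26921 + (-365) = 26556 (0110011110111100)
26556 + (-32070) = -5514 (1110101001110110)

-5514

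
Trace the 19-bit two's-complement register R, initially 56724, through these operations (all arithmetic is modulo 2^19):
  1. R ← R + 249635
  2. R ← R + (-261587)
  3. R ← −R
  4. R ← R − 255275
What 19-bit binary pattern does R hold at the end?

0110110101111110001

Start: R = 56724 = 0001101110110010100.
R = 56724 + 249635 = 306359; wraps to -217929 = 1001010110010110111
R = -217929 + (-261587) = -479516; wraps to 44772 = 0001010111011100100
R = −(44772) = -44772 = 1110101000100011100
R = -44772 − 255275 = -300047; wraps to 224241 = 0110110101111110001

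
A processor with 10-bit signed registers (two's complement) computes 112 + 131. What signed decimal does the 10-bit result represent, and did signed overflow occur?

243; no overflow

112 → 0001110000
131 → 0010000011
  0001110000
+ 0010000011
= 0011110011
Result 0011110011: MSB = 0 → value 243.
Both addends are non-negative and so is the stored result: no signed overflow.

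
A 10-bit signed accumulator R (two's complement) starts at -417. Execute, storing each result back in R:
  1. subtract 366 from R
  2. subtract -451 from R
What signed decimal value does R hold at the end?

-332

Start: R = -417 = 1001011111.
R = -417 − 366 = -783; wraps to 241 = 0011110001
R = 241 − (-451) = 692; wraps to -332 = 1010110100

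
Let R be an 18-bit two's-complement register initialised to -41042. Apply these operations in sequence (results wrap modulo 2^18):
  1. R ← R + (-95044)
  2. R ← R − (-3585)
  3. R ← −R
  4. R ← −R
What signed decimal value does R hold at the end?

Start: R = -41042 = 110101111110101110.
R = -41042 + (-95044) = -136086; wraps to 126058 = 011110110001101010
R = 126058 − (-3585) = 129643 = 011111101001101011
R = −(129643) = -129643 = 100000010110010101
R = −(-129643) = 129643 = 011111101001101011

129643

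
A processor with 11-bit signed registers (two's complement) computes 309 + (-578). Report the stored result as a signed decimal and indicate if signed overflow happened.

-269; no overflow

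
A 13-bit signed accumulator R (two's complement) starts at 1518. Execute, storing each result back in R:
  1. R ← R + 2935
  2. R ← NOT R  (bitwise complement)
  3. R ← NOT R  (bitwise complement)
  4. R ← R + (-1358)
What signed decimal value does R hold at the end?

3095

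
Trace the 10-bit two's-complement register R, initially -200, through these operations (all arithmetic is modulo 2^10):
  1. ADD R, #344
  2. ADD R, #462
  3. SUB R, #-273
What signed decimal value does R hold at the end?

Start: R = -200 = 1100111000.
R = -200 + 344 = 144 = 0010010000
R = 144 + 462 = 606; wraps to -418 = 1001011110
R = -418 − (-273) = -145 = 1101101111

-145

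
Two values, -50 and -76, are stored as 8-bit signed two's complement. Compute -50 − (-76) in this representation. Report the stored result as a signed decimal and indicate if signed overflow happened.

26; no overflow

-50 → 11001110
-76 → 10110100
Subtract via negate-and-add: invert 10110100 + 1 = 01001100 (i.e. 76).
  11001110
+ 01001100
= 00011010  (discard carry-out 1)
Result 00011010: MSB = 0 → value 26.
Addends (after negating the subtrahend) have opposite signs, so signed overflow cannot occur.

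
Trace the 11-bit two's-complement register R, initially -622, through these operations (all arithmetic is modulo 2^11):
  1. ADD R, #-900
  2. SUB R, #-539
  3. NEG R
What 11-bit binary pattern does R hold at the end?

Start: R = -622 = 10110010010.
R = -622 + (-900) = -1522; wraps to 526 = 01000001110
R = 526 − (-539) = 1065; wraps to -983 = 10000101001
R = −(-983) = 983 = 01111010111

01111010111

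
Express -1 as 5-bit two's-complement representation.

11111

|-1| = 1 = 00001 in 5 bits.
Invert the bits: 11110. Add 1: 11111.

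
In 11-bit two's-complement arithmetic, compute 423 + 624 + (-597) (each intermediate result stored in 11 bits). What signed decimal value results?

423 + 624 = 1047 → wraps to -1001 (10000010111)
-1001 + (-597) = -1598 → wraps to 450 (00111000010)

450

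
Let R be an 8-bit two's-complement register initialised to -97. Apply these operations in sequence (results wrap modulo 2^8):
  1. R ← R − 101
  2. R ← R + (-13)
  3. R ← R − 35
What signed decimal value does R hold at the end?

Start: R = -97 = 10011111.
R = -97 − 101 = -198; wraps to 58 = 00111010
R = 58 + (-13) = 45 = 00101101
R = 45 − 35 = 10 = 00001010

10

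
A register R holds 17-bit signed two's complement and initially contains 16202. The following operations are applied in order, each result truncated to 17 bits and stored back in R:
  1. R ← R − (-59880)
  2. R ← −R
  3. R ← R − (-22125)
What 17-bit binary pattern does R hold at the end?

10010110100111011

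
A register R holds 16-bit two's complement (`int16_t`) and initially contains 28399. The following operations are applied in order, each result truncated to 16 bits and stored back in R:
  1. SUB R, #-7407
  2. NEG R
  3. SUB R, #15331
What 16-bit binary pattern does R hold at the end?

0011100000111111

Start: R = 28399 = 0110111011101111.
R = 28399 − (-7407) = 35806; wraps to -29730 = 1000101111011110
R = −(-29730) = 29730 = 0111010000100010
R = 29730 − 15331 = 14399 = 0011100000111111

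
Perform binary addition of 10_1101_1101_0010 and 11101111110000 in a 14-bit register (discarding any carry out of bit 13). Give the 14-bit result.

10100111000010

  10110111010010
+ 11101111110000
= 10100111000010  (discard carry-out 1)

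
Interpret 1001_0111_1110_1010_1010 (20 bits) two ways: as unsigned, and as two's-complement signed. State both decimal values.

unsigned = 622250, signed = -426326

Unsigned: 10010111111010101010 = 622250.
Signed: MSB=1 → 622250 − 1048576 = -426326.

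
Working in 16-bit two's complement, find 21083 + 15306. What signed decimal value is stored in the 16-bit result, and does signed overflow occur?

21083 → 0101001001011011
15306 → 0011101111001010
  0101001001011011
+ 0011101111001010
= 1000111000100101
Result 1000111000100101: MSB = 1 → 36389 − 65536 = -29147.
Both addends are non-negative but the stored result is negative: signed overflow. The true value 21083 + 15306 = 36389 lies outside [-32768, 32767].

-29147; overflow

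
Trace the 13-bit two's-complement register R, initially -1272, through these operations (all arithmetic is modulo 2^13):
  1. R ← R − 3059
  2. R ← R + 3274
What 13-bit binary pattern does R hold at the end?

Start: R = -1272 = 1101100001000.
R = -1272 − 3059 = -4331; wraps to 3861 = 0111100010101
R = 3861 + 3274 = 7135; wraps to -1057 = 1101111011111

1101111011111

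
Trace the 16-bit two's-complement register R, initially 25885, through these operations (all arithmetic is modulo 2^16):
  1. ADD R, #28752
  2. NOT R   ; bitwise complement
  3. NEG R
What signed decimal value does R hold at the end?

-10898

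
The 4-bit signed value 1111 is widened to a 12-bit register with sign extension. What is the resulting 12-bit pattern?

MSB of 1111 is 1; replicate it into the new high bits.
11111111|1111 → 111111111111 (still -1).

111111111111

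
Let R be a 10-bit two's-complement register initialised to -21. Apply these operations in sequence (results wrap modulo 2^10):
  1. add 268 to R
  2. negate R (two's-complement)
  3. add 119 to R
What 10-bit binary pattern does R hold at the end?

1110000000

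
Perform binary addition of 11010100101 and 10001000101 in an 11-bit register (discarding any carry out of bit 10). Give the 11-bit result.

01011101010

  11010100101
+ 10001000101
= 01011101010  (discard carry-out 1)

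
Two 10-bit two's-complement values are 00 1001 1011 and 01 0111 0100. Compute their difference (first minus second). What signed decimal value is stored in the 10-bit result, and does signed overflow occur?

00 1001 1011 → 0010011011 = 155 (signed)
01 0111 0100 → 0101110100 = 372 (signed)
Subtract via negate-and-add: invert 0101110100 + 1 = 1010001100 (i.e. -372).
  0010011011
+ 1010001100
= 1100100111
Result 1100100111: MSB = 1 → 807 − 1024 = -217.
Addends (after negating the subtrahend) have opposite signs, so signed overflow cannot occur.

-217; no overflow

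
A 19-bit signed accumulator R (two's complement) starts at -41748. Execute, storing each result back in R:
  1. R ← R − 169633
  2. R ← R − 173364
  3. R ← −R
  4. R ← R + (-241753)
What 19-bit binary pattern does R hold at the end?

Start: R = -41748 = 1110101110011101100.
R = -41748 − 169633 = -211381 = 1001100011001001011
R = -211381 − 173364 = -384745; wraps to 139543 = 0100010000100010111
R = −(139543) = -139543 = 1011101111011101001
R = -139543 + (-241753) = -381296; wraps to 142992 = 0100010111010010000

0100010111010010000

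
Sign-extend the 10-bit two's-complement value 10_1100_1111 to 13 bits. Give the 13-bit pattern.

MSB of 1011001111 is 1; replicate it into the new high bits.
111|1011001111 → 1111011001111 (still -305).

1111011001111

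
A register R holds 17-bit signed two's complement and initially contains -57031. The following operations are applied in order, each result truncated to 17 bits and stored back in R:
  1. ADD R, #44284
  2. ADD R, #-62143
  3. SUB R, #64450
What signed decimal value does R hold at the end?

-8268

Start: R = -57031 = 10010000100111001.
R = -57031 + 44284 = -12747 = 11100111000110101
R = -12747 + (-62143) = -74890; wraps to 56182 = 01101101101110110
R = 56182 − 64450 = -8268 = 11101111110110100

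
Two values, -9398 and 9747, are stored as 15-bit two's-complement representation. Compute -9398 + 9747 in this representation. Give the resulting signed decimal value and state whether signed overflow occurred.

-9398 → 101101101001010
9747 → 010011000010011
  101101101001010
+ 010011000010011
= 000000101011101  (discard carry-out 1)
Result 000000101011101: MSB = 0 → value 349.
Addends have opposite signs, so signed overflow cannot occur.

349; no overflow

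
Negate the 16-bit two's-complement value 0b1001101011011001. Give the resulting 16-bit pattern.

0110010100100111

Invert: 0110010100100110. Add 1: 0110010100100111.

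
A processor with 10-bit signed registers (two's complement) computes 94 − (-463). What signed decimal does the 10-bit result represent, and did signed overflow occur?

-467; overflow

94 → 0001011110
-463 → 1000110001
Subtract via negate-and-add: invert 1000110001 + 1 = 0111001111 (i.e. 463).
  0001011110
+ 0111001111
= 1000101101
Result 1000101101: MSB = 1 → 557 − 1024 = -467.
Both addends (after negating the subtrahend) are non-negative but the stored result is negative: signed overflow. The true value 94 − (-463) = 557 lies outside [-512, 511].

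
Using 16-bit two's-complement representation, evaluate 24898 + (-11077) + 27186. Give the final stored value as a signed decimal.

-24529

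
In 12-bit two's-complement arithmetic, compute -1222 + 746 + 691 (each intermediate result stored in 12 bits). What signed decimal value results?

215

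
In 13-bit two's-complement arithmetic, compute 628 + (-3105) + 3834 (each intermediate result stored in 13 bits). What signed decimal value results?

628 + (-3105) = -2477 (1011001010011)
-2477 + 3834 = 1357 (0010101001101)

1357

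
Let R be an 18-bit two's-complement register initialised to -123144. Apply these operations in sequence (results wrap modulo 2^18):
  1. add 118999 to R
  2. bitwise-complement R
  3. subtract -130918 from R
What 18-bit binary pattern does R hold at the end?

100000111110010110

Start: R = -123144 = 100001111011111000.
R = -123144 + 118999 = -4145 = 111110111111001111
R = NOT 111110111111001111 = 000001000000110000 = 4144
R = 4144 − (-130918) = 135062; wraps to -127082 = 100000111110010110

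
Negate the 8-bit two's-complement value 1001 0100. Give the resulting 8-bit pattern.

Invert: 01101011. Add 1: 01101100.

01101100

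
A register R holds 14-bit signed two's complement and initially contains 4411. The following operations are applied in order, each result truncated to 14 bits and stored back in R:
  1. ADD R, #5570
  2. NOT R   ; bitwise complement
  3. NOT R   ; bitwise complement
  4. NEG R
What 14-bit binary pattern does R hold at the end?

Start: R = 4411 = 01000100111011.
R = 4411 + 5570 = 9981; wraps to -6403 = 10011011111101
R = NOT 10011011111101 = 01100100000010 = 6402
R = NOT 01100100000010 = 10011011111101 = -6403
R = −(-6403) = 6403 = 01100100000011

01100100000011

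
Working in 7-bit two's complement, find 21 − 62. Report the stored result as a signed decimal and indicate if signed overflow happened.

21 → 0010101
62 → 0111110
Subtract via negate-and-add: invert 0111110 + 1 = 1000010 (i.e. -62).
  0010101
+ 1000010
= 1010111
Result 1010111: MSB = 1 → 87 − 128 = -41.
Addends (after negating the subtrahend) have opposite signs, so signed overflow cannot occur.

-41; no overflow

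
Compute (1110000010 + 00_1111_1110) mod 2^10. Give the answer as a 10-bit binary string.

0010000000

  1110000010
+ 0011111110
= 0010000000  (discard carry-out 1)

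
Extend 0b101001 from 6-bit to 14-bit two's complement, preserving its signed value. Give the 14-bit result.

11111111101001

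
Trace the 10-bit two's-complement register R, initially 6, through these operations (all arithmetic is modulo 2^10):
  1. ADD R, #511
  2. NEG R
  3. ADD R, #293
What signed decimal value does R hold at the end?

-224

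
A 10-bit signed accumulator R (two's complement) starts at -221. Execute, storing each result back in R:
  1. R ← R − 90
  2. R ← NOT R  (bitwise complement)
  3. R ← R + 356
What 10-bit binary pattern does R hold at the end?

Start: R = -221 = 1100100011.
R = -221 − 90 = -311 = 1011001001
R = NOT 1011001001 = 0100110110 = 310
R = 310 + 356 = 666; wraps to -358 = 1010011010

1010011010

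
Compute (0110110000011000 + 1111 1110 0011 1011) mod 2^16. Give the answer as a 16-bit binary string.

  0110110000011000
+ 1111111000111011
= 0110101001010011  (discard carry-out 1)

0110101001010011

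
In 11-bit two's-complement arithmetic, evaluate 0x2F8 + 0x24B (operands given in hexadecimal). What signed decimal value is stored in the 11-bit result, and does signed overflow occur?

-701; overflow

0x2F8 = 01011111000 = 760 (signed)
0x24B = 01001001011 = 587 (signed)
  01011111000
+ 01001001011
= 10101000011
Result 10101000011: MSB = 1 → 1347 − 2048 = -701.
Both addends are non-negative but the stored result is negative: signed overflow. The true value 760 + 587 = 1347 lies outside [-1024, 1023].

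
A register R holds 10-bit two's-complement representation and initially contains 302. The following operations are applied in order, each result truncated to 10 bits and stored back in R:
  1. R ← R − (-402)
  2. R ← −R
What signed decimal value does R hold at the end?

320

Start: R = 302 = 0100101110.
R = 302 − (-402) = 704; wraps to -320 = 1011000000
R = −(-320) = 320 = 0101000000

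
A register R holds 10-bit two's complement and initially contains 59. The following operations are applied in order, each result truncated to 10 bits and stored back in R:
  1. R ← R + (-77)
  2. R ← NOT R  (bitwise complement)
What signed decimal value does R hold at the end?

Start: R = 59 = 0000111011.
R = 59 + (-77) = -18 = 1111101110
R = NOT 1111101110 = 0000010001 = 17

17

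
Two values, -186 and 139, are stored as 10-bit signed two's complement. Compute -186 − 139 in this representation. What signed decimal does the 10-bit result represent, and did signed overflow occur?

-325; no overflow

-186 → 1101000110
139 → 0010001011
Subtract via negate-and-add: invert 0010001011 + 1 = 1101110101 (i.e. -139).
  1101000110
+ 1101110101
= 1010111011  (discard carry-out 1)
Result 1010111011: MSB = 1 → 699 − 1024 = -325.
Both addends (after negating the subtrahend) are negative and so is the stored result: no signed overflow.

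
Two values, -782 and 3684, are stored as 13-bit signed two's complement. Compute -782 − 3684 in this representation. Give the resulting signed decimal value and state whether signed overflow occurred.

3726; overflow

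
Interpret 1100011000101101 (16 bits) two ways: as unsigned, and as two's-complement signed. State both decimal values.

Unsigned: 1100011000101101 = 50733.
Signed: MSB=1 → 50733 − 65536 = -14803.

unsigned = 50733, signed = -14803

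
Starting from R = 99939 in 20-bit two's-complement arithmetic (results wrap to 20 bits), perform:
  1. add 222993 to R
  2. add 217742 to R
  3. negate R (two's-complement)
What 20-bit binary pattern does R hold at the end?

Start: R = 99939 = 00011000011001100011.
R = 99939 + 222993 = 322932 = 01001110110101110100
R = 322932 + 217742 = 540674; wraps to -507902 = 10000100000000000010
R = −(-507902) = 507902 = 01111011111111111110

01111011111111111110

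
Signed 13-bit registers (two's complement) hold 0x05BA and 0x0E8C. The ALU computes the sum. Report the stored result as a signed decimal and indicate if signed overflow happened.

-3002; overflow

0x05BA = 0010110111010 = 1466 (signed)
0x0E8C = 0111010001100 = 3724 (signed)
  0010110111010
+ 0111010001100
= 1010001000110
Result 1010001000110: MSB = 1 → 5190 − 8192 = -3002.
Both addends are non-negative but the stored result is negative: signed overflow. The true value 1466 + 3724 = 5190 lies outside [-4096, 4095].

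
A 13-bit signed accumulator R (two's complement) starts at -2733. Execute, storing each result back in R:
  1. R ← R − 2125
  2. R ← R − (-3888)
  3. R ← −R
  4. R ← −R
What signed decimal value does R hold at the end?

-970

Start: R = -2733 = 1010101010011.
R = -2733 − 2125 = -4858; wraps to 3334 = 0110100000110
R = 3334 − (-3888) = 7222; wraps to -970 = 1110000110110
R = −(-970) = 970 = 0001111001010
R = −(970) = -970 = 1110000110110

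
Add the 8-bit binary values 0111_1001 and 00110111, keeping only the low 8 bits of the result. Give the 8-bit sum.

  01111001
+ 00110111
= 10110000

10110000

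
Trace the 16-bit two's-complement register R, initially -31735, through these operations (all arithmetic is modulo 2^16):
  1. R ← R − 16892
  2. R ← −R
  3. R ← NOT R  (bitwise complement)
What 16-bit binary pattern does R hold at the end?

Start: R = -31735 = 1000010000001001.
R = -31735 − 16892 = -48627; wraps to 16909 = 0100001000001101
R = −(16909) = -16909 = 1011110111110011
R = NOT 1011110111110011 = 0100001000001100 = 16908

0100001000001100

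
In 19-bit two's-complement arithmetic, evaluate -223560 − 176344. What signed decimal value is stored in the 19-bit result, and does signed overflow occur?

-223560 → 1001001011010111000
176344 → 0101011000011011000
Subtract via negate-and-add: invert 0101011000011011000 + 1 = 1010100111100101000 (i.e. -176344).
  1001001011010111000
+ 1010100111100101000
= 0011110010111100000  (discard carry-out 1)
Result 0011110010111100000: MSB = 0 → value 124384.
Both addends (after negating the subtrahend) are negative but the stored result is non-negative: signed overflow. The true value -223560 − 176344 = -399904 lies outside [-262144, 262143].

124384; overflow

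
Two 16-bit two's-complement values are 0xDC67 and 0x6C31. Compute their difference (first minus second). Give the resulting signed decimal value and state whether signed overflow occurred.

0xDC67 = 1101110001100111 = -9113 (signed)
0x6C31 = 0110110000110001 = 27697 (signed)
Subtract via negate-and-add: invert 0110110000110001 + 1 = 1001001111001111 (i.e. -27697).
  1101110001100111
+ 1001001111001111
= 0111000000110110  (discard carry-out 1)
Result 0111000000110110: MSB = 0 → value 28726.
Both addends (after negating the subtrahend) are negative but the stored result is non-negative: signed overflow. The true value -9113 − 27697 = -36810 lies outside [-32768, 32767].

28726; overflow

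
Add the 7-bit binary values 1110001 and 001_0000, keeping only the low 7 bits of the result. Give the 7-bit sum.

  1110001
+ 0010000
= 0000001  (discard carry-out 1)

0000001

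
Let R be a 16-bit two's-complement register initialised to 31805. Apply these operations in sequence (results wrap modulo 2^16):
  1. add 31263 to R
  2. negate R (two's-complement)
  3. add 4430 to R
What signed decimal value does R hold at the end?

Start: R = 31805 = 0111110000111101.
R = 31805 + 31263 = 63068; wraps to -2468 = 1111011001011100
R = −(-2468) = 2468 = 0000100110100100
R = 2468 + 4430 = 6898 = 0001101011110010

6898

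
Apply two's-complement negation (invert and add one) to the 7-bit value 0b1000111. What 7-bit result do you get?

0111001

Invert: 0111000. Add 1: 0111001.
Check: 1000111 = -57, 0111001 = 57.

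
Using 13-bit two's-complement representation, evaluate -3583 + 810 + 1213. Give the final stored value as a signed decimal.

-3583 + 810 = -2773 (1010100101011)
-2773 + 1213 = -1560 (1100111101000)

-1560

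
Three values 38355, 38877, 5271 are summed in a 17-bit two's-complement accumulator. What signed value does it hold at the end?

38355 + 38877 = 77232 → wraps to -53840 (10010110110110000)
-53840 + 5271 = -48569 (10100001001000111)

-48569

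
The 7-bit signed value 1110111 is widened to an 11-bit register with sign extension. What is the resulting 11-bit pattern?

11111110111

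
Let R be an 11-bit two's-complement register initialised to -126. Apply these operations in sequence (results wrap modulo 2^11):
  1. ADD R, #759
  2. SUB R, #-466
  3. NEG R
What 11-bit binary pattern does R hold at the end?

01110110101

Start: R = -126 = 11110000010.
R = -126 + 759 = 633 = 01001111001
R = 633 − (-466) = 1099; wraps to -949 = 10001001011
R = −(-949) = 949 = 01110110101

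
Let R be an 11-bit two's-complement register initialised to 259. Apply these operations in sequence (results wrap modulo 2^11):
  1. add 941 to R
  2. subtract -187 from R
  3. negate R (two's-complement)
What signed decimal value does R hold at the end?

661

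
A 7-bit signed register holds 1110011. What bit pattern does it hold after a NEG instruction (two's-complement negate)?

Invert: 0001100. Add 1: 0001101.

0001101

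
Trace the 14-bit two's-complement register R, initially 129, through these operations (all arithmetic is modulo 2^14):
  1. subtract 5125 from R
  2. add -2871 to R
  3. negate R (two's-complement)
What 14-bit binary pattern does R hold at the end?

01111010111011

Start: R = 129 = 00000010000001.
R = 129 − 5125 = -4996 = 10110001111100
R = -4996 + (-2871) = -7867 = 10000101000101
R = −(-7867) = 7867 = 01111010111011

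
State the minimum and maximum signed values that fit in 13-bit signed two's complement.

min = -4096, max = 4095

Minimum: −2^12 = -4096.
Maximum: 2^12 − 1 = 4095.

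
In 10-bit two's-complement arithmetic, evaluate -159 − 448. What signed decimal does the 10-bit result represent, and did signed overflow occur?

-159 → 1101100001
448 → 0111000000
Subtract via negate-and-add: invert 0111000000 + 1 = 1001000000 (i.e. -448).
  1101100001
+ 1001000000
= 0110100001  (discard carry-out 1)
Result 0110100001: MSB = 0 → value 417.
Both addends (after negating the subtrahend) are negative but the stored result is non-negative: signed overflow. The true value -159 − 448 = -607 lies outside [-512, 511].

417; overflow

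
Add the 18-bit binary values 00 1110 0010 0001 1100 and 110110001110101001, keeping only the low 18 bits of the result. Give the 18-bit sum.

000100010111000101

  001110001000011100
+ 110110001110101001
= 000100010111000101  (discard carry-out 1)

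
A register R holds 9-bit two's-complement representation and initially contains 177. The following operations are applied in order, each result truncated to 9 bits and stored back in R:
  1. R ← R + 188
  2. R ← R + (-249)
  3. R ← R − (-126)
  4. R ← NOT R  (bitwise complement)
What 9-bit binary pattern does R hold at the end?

100001101

Start: R = 177 = 010110001.
R = 177 + 188 = 365; wraps to -147 = 101101101
R = -147 + (-249) = -396; wraps to 116 = 001110100
R = 116 − (-126) = 242 = 011110010
R = NOT 011110010 = 100001101 = -243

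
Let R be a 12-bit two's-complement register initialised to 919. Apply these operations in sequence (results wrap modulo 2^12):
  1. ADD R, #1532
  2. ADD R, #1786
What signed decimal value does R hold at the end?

141

Start: R = 919 = 001110010111.
R = 919 + 1532 = 2451; wraps to -1645 = 100110010011
R = -1645 + 1786 = 141 = 000010001101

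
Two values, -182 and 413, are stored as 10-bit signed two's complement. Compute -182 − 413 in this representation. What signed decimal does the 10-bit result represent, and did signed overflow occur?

429; overflow

-182 → 1101001010
413 → 0110011101
Subtract via negate-and-add: invert 0110011101 + 1 = 1001100011 (i.e. -413).
  1101001010
+ 1001100011
= 0110101101  (discard carry-out 1)
Result 0110101101: MSB = 0 → value 429.
Both addends (after negating the subtrahend) are negative but the stored result is non-negative: signed overflow. The true value -182 − 413 = -595 lies outside [-512, 511].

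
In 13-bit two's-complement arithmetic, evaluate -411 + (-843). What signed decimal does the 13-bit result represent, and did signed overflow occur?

-1254; no overflow

-411 → 1111001100101
-843 → 1110010110101
  1111001100101
+ 1110010110101
= 1101100011010  (discard carry-out 1)
Result 1101100011010: MSB = 1 → 6938 − 8192 = -1254.
Both addends are negative and so is the stored result: no signed overflow.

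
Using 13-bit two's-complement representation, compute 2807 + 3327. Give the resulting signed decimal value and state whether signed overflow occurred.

2807 → 0101011110111
3327 → 0110011111111
  0101011110111
+ 0110011111111
= 1011111110110
Result 1011111110110: MSB = 1 → 6134 − 8192 = -2058.
Both addends are non-negative but the stored result is negative: signed overflow. The true value 2807 + 3327 = 6134 lies outside [-4096, 4095].

-2058; overflow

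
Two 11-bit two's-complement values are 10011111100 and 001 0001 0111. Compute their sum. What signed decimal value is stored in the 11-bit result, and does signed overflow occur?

10011111100 = -772 (signed)
001 0001 0111 → 00100010111 = 279 (signed)
  10011111100
+ 00100010111
= 11000010011
Result 11000010011: MSB = 1 → 1555 − 2048 = -493.
Addends have opposite signs, so signed overflow cannot occur.

-493; no overflow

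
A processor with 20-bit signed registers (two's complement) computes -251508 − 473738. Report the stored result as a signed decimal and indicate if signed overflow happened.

-251508 → 11000010100110001100
473738 → 01110011101010001010
Subtract via negate-and-add: invert 01110011101010001010 + 1 = 10001100010101110110 (i.e. -473738).
  11000010100110001100
+ 10001100010101110110
= 01001110111100000010  (discard carry-out 1)
Result 01001110111100000010: MSB = 0 → value 323330.
Both addends (after negating the subtrahend) are negative but the stored result is non-negative: signed overflow. The true value -251508 − 473738 = -725246 lies outside [-524288, 524287].

323330; overflow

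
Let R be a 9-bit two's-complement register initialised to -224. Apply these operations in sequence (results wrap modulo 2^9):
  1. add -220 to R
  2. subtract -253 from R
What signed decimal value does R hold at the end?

Start: R = -224 = 100100000.
R = -224 + (-220) = -444; wraps to 68 = 001000100
R = 68 − (-253) = 321; wraps to -191 = 101000001

-191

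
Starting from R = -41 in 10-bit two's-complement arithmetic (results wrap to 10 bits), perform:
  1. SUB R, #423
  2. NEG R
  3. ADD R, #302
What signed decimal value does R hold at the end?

Start: R = -41 = 1111010111.
R = -41 − 423 = -464 = 1000110000
R = −(-464) = 464 = 0111010000
R = 464 + 302 = 766; wraps to -258 = 1011111110

-258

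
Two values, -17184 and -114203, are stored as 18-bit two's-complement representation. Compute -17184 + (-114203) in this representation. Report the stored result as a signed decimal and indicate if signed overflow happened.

130757; overflow

-17184 → 111011110011100000
-114203 → 100100000111100101
  111011110011100000
+ 100100000111100101
= 011111111011000101  (discard carry-out 1)
Result 011111111011000101: MSB = 0 → value 130757.
Both addends are negative but the stored result is non-negative: signed overflow. The true value -17184 + (-114203) = -131387 lies outside [-131072, 131071].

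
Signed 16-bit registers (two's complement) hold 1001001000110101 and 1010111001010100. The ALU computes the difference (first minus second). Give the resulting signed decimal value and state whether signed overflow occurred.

-7199; no overflow

1001001000110101 = -28107 (signed)
1010111001010100 = -20908 (signed)
Subtract via negate-and-add: invert 1010111001010100 + 1 = 0101000110101100 (i.e. 20908).
  1001001000110101
+ 0101000110101100
= 1110001111100001
Result 1110001111100001: MSB = 1 → 58337 − 65536 = -7199.
Addends (after negating the subtrahend) have opposite signs, so signed overflow cannot occur.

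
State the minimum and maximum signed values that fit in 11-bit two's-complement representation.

min = -1024, max = 1023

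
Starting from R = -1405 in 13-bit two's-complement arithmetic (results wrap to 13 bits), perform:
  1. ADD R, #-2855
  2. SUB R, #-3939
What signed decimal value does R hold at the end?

-321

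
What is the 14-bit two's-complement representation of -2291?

11011100001101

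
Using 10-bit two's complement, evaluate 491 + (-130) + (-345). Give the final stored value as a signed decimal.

491 + (-130) = 361 (0101101001)
361 + (-345) = 16 (0000010000)

16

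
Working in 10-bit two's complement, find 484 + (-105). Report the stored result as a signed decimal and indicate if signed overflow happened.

379; no overflow

484 → 0111100100
-105 → 1110010111
  0111100100
+ 1110010111
= 0101111011  (discard carry-out 1)
Result 0101111011: MSB = 0 → value 379.
Addends have opposite signs, so signed overflow cannot occur.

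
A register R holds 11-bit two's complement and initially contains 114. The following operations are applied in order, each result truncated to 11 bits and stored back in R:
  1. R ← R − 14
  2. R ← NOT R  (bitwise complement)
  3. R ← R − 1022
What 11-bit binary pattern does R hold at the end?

01110011101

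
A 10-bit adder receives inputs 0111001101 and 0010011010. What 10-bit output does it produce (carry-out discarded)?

  0111001101
+ 0010011010
= 1001100111

1001100111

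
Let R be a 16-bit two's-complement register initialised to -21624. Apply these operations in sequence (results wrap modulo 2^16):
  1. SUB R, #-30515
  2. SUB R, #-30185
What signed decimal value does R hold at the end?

Start: R = -21624 = 1010101110001000.
R = -21624 − (-30515) = 8891 = 0010001010111011
R = 8891 − (-30185) = 39076; wraps to -26460 = 1001100010100100

-26460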